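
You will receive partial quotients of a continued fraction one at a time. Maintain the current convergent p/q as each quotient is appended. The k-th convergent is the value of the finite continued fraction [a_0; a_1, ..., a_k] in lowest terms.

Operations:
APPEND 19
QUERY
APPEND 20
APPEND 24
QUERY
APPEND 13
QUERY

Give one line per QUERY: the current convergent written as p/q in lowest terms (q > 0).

APPEND 19: p_0 = 19·1 + 0 = 19, q_0 = 19·0 + 1 = 1 → 19/1
APPEND 20: p_1 = 20·19 + 1 = 381, q_1 = 20·1 + 0 = 20 → 381/20
APPEND 24: p_2 = 24·381 + 19 = 9163, q_2 = 24·20 + 1 = 481 → 9163/481
APPEND 13: p_3 = 13·9163 + 381 = 119500, q_3 = 13·481 + 20 = 6273 → 119500/6273

19/1
9163/481
119500/6273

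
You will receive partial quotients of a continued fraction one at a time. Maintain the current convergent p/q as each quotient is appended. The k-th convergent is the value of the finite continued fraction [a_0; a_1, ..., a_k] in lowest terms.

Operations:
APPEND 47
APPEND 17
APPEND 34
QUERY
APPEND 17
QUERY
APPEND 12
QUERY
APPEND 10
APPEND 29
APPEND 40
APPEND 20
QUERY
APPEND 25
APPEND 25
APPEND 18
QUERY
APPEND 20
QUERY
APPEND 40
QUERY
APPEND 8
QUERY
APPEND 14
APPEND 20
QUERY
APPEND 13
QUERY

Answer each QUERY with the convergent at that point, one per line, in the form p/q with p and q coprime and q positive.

27247/579
463999/9860
5595235/118899
1316105481136/27967301749
14892420357424487/316464614636767
298673932259445601/6346834739150464
11961849710735248527/254189854180655327
95993471618141433817/2039865668184393080
27213402518912447873117/578286049843427562020
355130103198226537672486/7546530957173320464707

APPEND 47: p_0 = 47·1 + 0 = 47, q_0 = 47·0 + 1 = 1 → 47/1
APPEND 17: p_1 = 17·47 + 1 = 800, q_1 = 17·1 + 0 = 17 → 800/17
APPEND 34: p_2 = 34·800 + 47 = 27247, q_2 = 34·17 + 1 = 579 → 27247/579
APPEND 17: p_3 = 17·27247 + 800 = 463999, q_3 = 17·579 + 17 = 9860 → 463999/9860
APPEND 12: p_4 = 12·463999 + 27247 = 5595235, q_4 = 12·9860 + 579 = 118899 → 5595235/118899
APPEND 10: p_5 = 10·5595235 + 463999 = 56416349, q_5 = 10·118899 + 9860 = 1198850 → 56416349/1198850
APPEND 29: p_6 = 29·56416349 + 5595235 = 1641669356, q_6 = 29·1198850 + 118899 = 34885549 → 1641669356/34885549
APPEND 40: p_7 = 40·1641669356 + 56416349 = 65723190589, q_7 = 40·34885549 + 1198850 = 1396620810 → 65723190589/1396620810
APPEND 20: p_8 = 20·65723190589 + 1641669356 = 1316105481136, q_8 = 20·1396620810 + 34885549 = 27967301749 → 1316105481136/27967301749
APPEND 25: p_9 = 25·1316105481136 + 65723190589 = 32968360218989, q_9 = 25·27967301749 + 1396620810 = 700579164535 → 32968360218989/700579164535
APPEND 25: p_10 = 25·32968360218989 + 1316105481136 = 825525110955861, q_10 = 25·700579164535 + 27967301749 = 17542446415124 → 825525110955861/17542446415124
APPEND 18: p_11 = 18·825525110955861 + 32968360218989 = 14892420357424487, q_11 = 18·17542446415124 + 700579164535 = 316464614636767 → 14892420357424487/316464614636767
APPEND 20: p_12 = 20·14892420357424487 + 825525110955861 = 298673932259445601, q_12 = 20·316464614636767 + 17542446415124 = 6346834739150464 → 298673932259445601/6346834739150464
APPEND 40: p_13 = 40·298673932259445601 + 14892420357424487 = 11961849710735248527, q_13 = 40·6346834739150464 + 316464614636767 = 254189854180655327 → 11961849710735248527/254189854180655327
APPEND 8: p_14 = 8·11961849710735248527 + 298673932259445601 = 95993471618141433817, q_14 = 8·254189854180655327 + 6346834739150464 = 2039865668184393080 → 95993471618141433817/2039865668184393080
APPEND 14: p_15 = 14·95993471618141433817 + 11961849710735248527 = 1355870452364715321965, q_15 = 14·2039865668184393080 + 254189854180655327 = 28812309208762158447 → 1355870452364715321965/28812309208762158447
APPEND 20: p_16 = 20·1355870452364715321965 + 95993471618141433817 = 27213402518912447873117, q_16 = 20·28812309208762158447 + 2039865668184393080 = 578286049843427562020 → 27213402518912447873117/578286049843427562020
APPEND 13: p_17 = 13·27213402518912447873117 + 1355870452364715321965 = 355130103198226537672486, q_17 = 13·578286049843427562020 + 28812309208762158447 = 7546530957173320464707 → 355130103198226537672486/7546530957173320464707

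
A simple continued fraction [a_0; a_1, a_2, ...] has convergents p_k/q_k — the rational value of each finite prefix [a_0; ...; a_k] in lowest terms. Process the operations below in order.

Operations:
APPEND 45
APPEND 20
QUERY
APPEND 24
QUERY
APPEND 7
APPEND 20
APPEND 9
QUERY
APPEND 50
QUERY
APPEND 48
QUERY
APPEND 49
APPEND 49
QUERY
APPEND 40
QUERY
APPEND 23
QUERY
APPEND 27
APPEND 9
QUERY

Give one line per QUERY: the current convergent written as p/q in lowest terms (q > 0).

901/20
21669/481
27812725/617376
1393709599/30937021
66925873477/1485594384
160824239862105/3569913624397
6436250355994172/142869370037717
148194582427728061/3289565424491888
36217404365569594432/803939787906360125

APPEND 45: p_0 = 45·1 + 0 = 45, q_0 = 45·0 + 1 = 1 → 45/1
APPEND 20: p_1 = 20·45 + 1 = 901, q_1 = 20·1 + 0 = 20 → 901/20
APPEND 24: p_2 = 24·901 + 45 = 21669, q_2 = 24·20 + 1 = 481 → 21669/481
APPEND 7: p_3 = 7·21669 + 901 = 152584, q_3 = 7·481 + 20 = 3387 → 152584/3387
APPEND 20: p_4 = 20·152584 + 21669 = 3073349, q_4 = 20·3387 + 481 = 68221 → 3073349/68221
APPEND 9: p_5 = 9·3073349 + 152584 = 27812725, q_5 = 9·68221 + 3387 = 617376 → 27812725/617376
APPEND 50: p_6 = 50·27812725 + 3073349 = 1393709599, q_6 = 50·617376 + 68221 = 30937021 → 1393709599/30937021
APPEND 48: p_7 = 48·1393709599 + 27812725 = 66925873477, q_7 = 48·30937021 + 617376 = 1485594384 → 66925873477/1485594384
APPEND 49: p_8 = 49·66925873477 + 1393709599 = 3280761509972, q_8 = 49·1485594384 + 30937021 = 72825061837 → 3280761509972/72825061837
APPEND 49: p_9 = 49·3280761509972 + 66925873477 = 160824239862105, q_9 = 49·72825061837 + 1485594384 = 3569913624397 → 160824239862105/3569913624397
APPEND 40: p_10 = 40·160824239862105 + 3280761509972 = 6436250355994172, q_10 = 40·3569913624397 + 72825061837 = 142869370037717 → 6436250355994172/142869370037717
APPEND 23: p_11 = 23·6436250355994172 + 160824239862105 = 148194582427728061, q_11 = 23·142869370037717 + 3569913624397 = 3289565424491888 → 148194582427728061/3289565424491888
APPEND 27: p_12 = 27·148194582427728061 + 6436250355994172 = 4007689975904651819, q_12 = 27·3289565424491888 + 142869370037717 = 88961135831318693 → 4007689975904651819/88961135831318693
APPEND 9: p_13 = 9·4007689975904651819 + 148194582427728061 = 36217404365569594432, q_13 = 9·88961135831318693 + 3289565424491888 = 803939787906360125 → 36217404365569594432/803939787906360125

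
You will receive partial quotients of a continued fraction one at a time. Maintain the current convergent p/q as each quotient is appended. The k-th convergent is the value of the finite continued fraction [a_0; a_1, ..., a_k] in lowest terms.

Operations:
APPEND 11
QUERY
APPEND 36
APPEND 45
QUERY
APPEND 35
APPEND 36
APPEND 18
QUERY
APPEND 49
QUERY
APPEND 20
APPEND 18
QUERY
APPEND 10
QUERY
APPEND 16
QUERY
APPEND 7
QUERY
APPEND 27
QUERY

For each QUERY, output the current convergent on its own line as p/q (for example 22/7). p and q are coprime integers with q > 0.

APPEND 11: p_0 = 11·1 + 0 = 11, q_0 = 11·0 + 1 = 1 → 11/1
APPEND 36: p_1 = 36·11 + 1 = 397, q_1 = 36·1 + 0 = 36 → 397/36
APPEND 45: p_2 = 45·397 + 11 = 17876, q_2 = 45·36 + 1 = 1621 → 17876/1621
APPEND 35: p_3 = 35·17876 + 397 = 626057, q_3 = 35·1621 + 36 = 56771 → 626057/56771
APPEND 36: p_4 = 36·626057 + 17876 = 22555928, q_4 = 36·56771 + 1621 = 2045377 → 22555928/2045377
APPEND 18: p_5 = 18·22555928 + 626057 = 406632761, q_5 = 18·2045377 + 56771 = 36873557 → 406632761/36873557
APPEND 49: p_6 = 49·406632761 + 22555928 = 19947561217, q_6 = 49·36873557 + 2045377 = 1808849670 → 19947561217/1808849670
APPEND 20: p_7 = 20·19947561217 + 406632761 = 399357857101, q_7 = 20·1808849670 + 36873557 = 36213866957 → 399357857101/36213866957
APPEND 18: p_8 = 18·399357857101 + 19947561217 = 7208388989035, q_8 = 18·36213866957 + 1808849670 = 653658454896 → 7208388989035/653658454896
APPEND 10: p_9 = 10·7208388989035 + 399357857101 = 72483247747451, q_9 = 10·653658454896 + 36213866957 = 6572798415917 → 72483247747451/6572798415917
APPEND 16: p_10 = 16·72483247747451 + 7208388989035 = 1166940352948251, q_10 = 16·6572798415917 + 653658454896 = 105818433109568 → 1166940352948251/105818433109568
APPEND 7: p_11 = 7·1166940352948251 + 72483247747451 = 8241065718385208, q_11 = 7·105818433109568 + 6572798415917 = 747301830182893 → 8241065718385208/747301830182893
APPEND 27: p_12 = 27·8241065718385208 + 1166940352948251 = 223675714749348867, q_12 = 27·747301830182893 + 105818433109568 = 20282967848047679 → 223675714749348867/20282967848047679

11/1
17876/1621
406632761/36873557
19947561217/1808849670
7208388989035/653658454896
72483247747451/6572798415917
1166940352948251/105818433109568
8241065718385208/747301830182893
223675714749348867/20282967848047679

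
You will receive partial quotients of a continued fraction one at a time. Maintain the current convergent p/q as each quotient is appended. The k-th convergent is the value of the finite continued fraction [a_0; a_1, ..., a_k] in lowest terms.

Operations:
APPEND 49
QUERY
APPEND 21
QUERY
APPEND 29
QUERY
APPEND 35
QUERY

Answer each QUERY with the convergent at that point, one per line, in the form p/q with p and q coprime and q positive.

49/1
1030/21
29919/610
1048195/21371

APPEND 49: p_0 = 49·1 + 0 = 49, q_0 = 49·0 + 1 = 1 → 49/1
APPEND 21: p_1 = 21·49 + 1 = 1030, q_1 = 21·1 + 0 = 21 → 1030/21
APPEND 29: p_2 = 29·1030 + 49 = 29919, q_2 = 29·21 + 1 = 610 → 29919/610
APPEND 35: p_3 = 35·29919 + 1030 = 1048195, q_3 = 35·610 + 21 = 21371 → 1048195/21371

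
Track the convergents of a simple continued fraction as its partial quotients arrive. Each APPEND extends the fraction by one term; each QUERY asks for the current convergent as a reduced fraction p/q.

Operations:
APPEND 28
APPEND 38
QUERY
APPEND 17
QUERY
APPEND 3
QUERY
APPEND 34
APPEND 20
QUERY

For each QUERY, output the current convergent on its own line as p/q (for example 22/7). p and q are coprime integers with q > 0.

APPEND 28: p_0 = 28·1 + 0 = 28, q_0 = 28·0 + 1 = 1 → 28/1
APPEND 38: p_1 = 38·28 + 1 = 1065, q_1 = 38·1 + 0 = 38 → 1065/38
APPEND 17: p_2 = 17·1065 + 28 = 18133, q_2 = 17·38 + 1 = 647 → 18133/647
APPEND 3: p_3 = 3·18133 + 1065 = 55464, q_3 = 3·647 + 38 = 1979 → 55464/1979
APPEND 34: p_4 = 34·55464 + 18133 = 1903909, q_4 = 34·1979 + 647 = 67933 → 1903909/67933
APPEND 20: p_5 = 20·1903909 + 55464 = 38133644, q_5 = 20·67933 + 1979 = 1360639 → 38133644/1360639

1065/38
18133/647
55464/1979
38133644/1360639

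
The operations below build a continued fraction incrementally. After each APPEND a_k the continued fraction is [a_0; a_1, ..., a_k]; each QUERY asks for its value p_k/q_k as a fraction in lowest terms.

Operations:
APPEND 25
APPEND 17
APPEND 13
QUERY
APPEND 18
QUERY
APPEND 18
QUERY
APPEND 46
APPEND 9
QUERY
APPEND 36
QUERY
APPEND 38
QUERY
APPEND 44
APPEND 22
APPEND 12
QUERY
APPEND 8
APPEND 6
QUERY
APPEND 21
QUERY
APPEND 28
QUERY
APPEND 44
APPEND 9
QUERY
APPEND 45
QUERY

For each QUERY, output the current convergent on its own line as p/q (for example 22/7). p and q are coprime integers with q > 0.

APPEND 25: p_0 = 25·1 + 0 = 25, q_0 = 25·0 + 1 = 1 → 25/1
APPEND 17: p_1 = 17·25 + 1 = 426, q_1 = 17·1 + 0 = 17 → 426/17
APPEND 13: p_2 = 13·426 + 25 = 5563, q_2 = 13·17 + 1 = 222 → 5563/222
APPEND 18: p_3 = 18·5563 + 426 = 100560, q_3 = 18·222 + 17 = 4013 → 100560/4013
APPEND 18: p_4 = 18·100560 + 5563 = 1815643, q_4 = 18·4013 + 222 = 72456 → 1815643/72456
APPEND 46: p_5 = 46·1815643 + 100560 = 83620138, q_5 = 46·72456 + 4013 = 3336989 → 83620138/3336989
APPEND 9: p_6 = 9·83620138 + 1815643 = 754396885, q_6 = 9·3336989 + 72456 = 30105357 → 754396885/30105357
APPEND 36: p_7 = 36·754396885 + 83620138 = 27241907998, q_7 = 36·30105357 + 3336989 = 1087129841 → 27241907998/1087129841
APPEND 38: p_8 = 38·27241907998 + 754396885 = 1035946900809, q_8 = 38·1087129841 + 30105357 = 41341039315 → 1035946900809/41341039315
APPEND 44: p_9 = 44·1035946900809 + 27241907998 = 45608905543594, q_9 = 44·41341039315 + 1087129841 = 1820092859701 → 45608905543594/1820092859701
APPEND 22: p_10 = 22·45608905543594 + 1035946900809 = 1004431868859877, q_10 = 22·1820092859701 + 41341039315 = 40083383952737 → 1004431868859877/40083383952737
APPEND 12: p_11 = 12·1004431868859877 + 45608905543594 = 12098791331862118, q_11 = 12·40083383952737 + 1820092859701 = 482820700292545 → 12098791331862118/482820700292545
APPEND 8: p_12 = 8·12098791331862118 + 1004431868859877 = 97794762523756821, q_12 = 8·482820700292545 + 40083383952737 = 3902648986293097 → 97794762523756821/3902648986293097
APPEND 6: p_13 = 6·97794762523756821 + 12098791331862118 = 598867366474403044, q_13 = 6·3902648986293097 + 482820700292545 = 23898714618051127 → 598867366474403044/23898714618051127
APPEND 21: p_14 = 21·598867366474403044 + 97794762523756821 = 12674009458486220745, q_14 = 21·23898714618051127 + 3902648986293097 = 505775655965366764 → 12674009458486220745/505775655965366764
APPEND 28: p_15 = 28·12674009458486220745 + 598867366474403044 = 355471132204088583904, q_15 = 28·505775655965366764 + 23898714618051127 = 14185617081648320519 → 355471132204088583904/14185617081648320519
APPEND 44: p_16 = 44·355471132204088583904 + 12674009458486220745 = 15653403826438383912521, q_16 = 44·14185617081648320519 + 505775655965366764 = 624672927248491469600 → 15653403826438383912521/624672927248491469600
APPEND 9: p_17 = 9·15653403826438383912521 + 355471132204088583904 = 141236105570149543796593, q_17 = 9·624672927248491469600 + 14185617081648320519 = 5636241962318071546919 → 141236105570149543796593/5636241962318071546919
APPEND 45: p_18 = 45·141236105570149543796593 + 15653403826438383912521 = 6371278154483167854759206, q_18 = 45·5636241962318071546919 + 624672927248491469600 = 254255561231561711080955 → 6371278154483167854759206/254255561231561711080955

5563/222
100560/4013
1815643/72456
754396885/30105357
27241907998/1087129841
1035946900809/41341039315
12098791331862118/482820700292545
598867366474403044/23898714618051127
12674009458486220745/505775655965366764
355471132204088583904/14185617081648320519
141236105570149543796593/5636241962318071546919
6371278154483167854759206/254255561231561711080955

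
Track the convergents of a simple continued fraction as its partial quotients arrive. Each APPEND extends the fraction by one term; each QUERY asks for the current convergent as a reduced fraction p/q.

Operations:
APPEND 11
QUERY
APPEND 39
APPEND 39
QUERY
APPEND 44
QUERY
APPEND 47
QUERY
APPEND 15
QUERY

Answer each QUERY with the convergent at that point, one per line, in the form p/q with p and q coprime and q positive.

APPEND 11: p_0 = 11·1 + 0 = 11, q_0 = 11·0 + 1 = 1 → 11/1
APPEND 39: p_1 = 39·11 + 1 = 430, q_1 = 39·1 + 0 = 39 → 430/39
APPEND 39: p_2 = 39·430 + 11 = 16781, q_2 = 39·39 + 1 = 1522 → 16781/1522
APPEND 44: p_3 = 44·16781 + 430 = 738794, q_3 = 44·1522 + 39 = 67007 → 738794/67007
APPEND 47: p_4 = 47·738794 + 16781 = 34740099, q_4 = 47·67007 + 1522 = 3150851 → 34740099/3150851
APPEND 15: p_5 = 15·34740099 + 738794 = 521840279, q_5 = 15·3150851 + 67007 = 47329772 → 521840279/47329772

11/1
16781/1522
738794/67007
34740099/3150851
521840279/47329772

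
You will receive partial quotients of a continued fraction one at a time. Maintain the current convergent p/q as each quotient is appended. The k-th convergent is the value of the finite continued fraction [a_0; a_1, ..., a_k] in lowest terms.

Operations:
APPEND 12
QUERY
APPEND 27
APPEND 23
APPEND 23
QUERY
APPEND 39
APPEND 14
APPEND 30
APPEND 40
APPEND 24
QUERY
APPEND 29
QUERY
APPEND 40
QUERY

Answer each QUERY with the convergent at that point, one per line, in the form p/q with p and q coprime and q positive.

12/1
172526/14333
2732499382121/227008761835
79356217846089/6592702957234
3176981213225681/263935127051195

APPEND 12: p_0 = 12·1 + 0 = 12, q_0 = 12·0 + 1 = 1 → 12/1
APPEND 27: p_1 = 27·12 + 1 = 325, q_1 = 27·1 + 0 = 27 → 325/27
APPEND 23: p_2 = 23·325 + 12 = 7487, q_2 = 23·27 + 1 = 622 → 7487/622
APPEND 23: p_3 = 23·7487 + 325 = 172526, q_3 = 23·622 + 27 = 14333 → 172526/14333
APPEND 39: p_4 = 39·172526 + 7487 = 6736001, q_4 = 39·14333 + 622 = 559609 → 6736001/559609
APPEND 14: p_5 = 14·6736001 + 172526 = 94476540, q_5 = 14·559609 + 14333 = 7848859 → 94476540/7848859
APPEND 30: p_6 = 30·94476540 + 6736001 = 2841032201, q_6 = 30·7848859 + 559609 = 236025379 → 2841032201/236025379
APPEND 40: p_7 = 40·2841032201 + 94476540 = 113735764580, q_7 = 40·236025379 + 7848859 = 9448864019 → 113735764580/9448864019
APPEND 24: p_8 = 24·113735764580 + 2841032201 = 2732499382121, q_8 = 24·9448864019 + 236025379 = 227008761835 → 2732499382121/227008761835
APPEND 29: p_9 = 29·2732499382121 + 113735764580 = 79356217846089, q_9 = 29·227008761835 + 9448864019 = 6592702957234 → 79356217846089/6592702957234
APPEND 40: p_10 = 40·79356217846089 + 2732499382121 = 3176981213225681, q_10 = 40·6592702957234 + 227008761835 = 263935127051195 → 3176981213225681/263935127051195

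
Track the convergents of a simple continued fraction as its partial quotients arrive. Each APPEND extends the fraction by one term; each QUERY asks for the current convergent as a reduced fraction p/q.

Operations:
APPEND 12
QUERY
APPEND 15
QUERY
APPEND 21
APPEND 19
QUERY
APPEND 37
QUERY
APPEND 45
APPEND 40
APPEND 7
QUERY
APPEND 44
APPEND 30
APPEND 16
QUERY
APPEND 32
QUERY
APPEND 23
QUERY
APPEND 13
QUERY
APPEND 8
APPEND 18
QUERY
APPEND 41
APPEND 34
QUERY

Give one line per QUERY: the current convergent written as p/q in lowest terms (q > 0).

12/1
181/15
72628/6019
2691049/223019
34067560416/2823327727
723883531592369/59991394185759
23209421742796414/1923466286811025
534540583615909891/44299715990839334
6972237008749624997/577819774167722367
1020596096773782002603/84581262142154851227
1425646177845648732566663/118149533857223326482845

APPEND 12: p_0 = 12·1 + 0 = 12, q_0 = 12·0 + 1 = 1 → 12/1
APPEND 15: p_1 = 15·12 + 1 = 181, q_1 = 15·1 + 0 = 15 → 181/15
APPEND 21: p_2 = 21·181 + 12 = 3813, q_2 = 21·15 + 1 = 316 → 3813/316
APPEND 19: p_3 = 19·3813 + 181 = 72628, q_3 = 19·316 + 15 = 6019 → 72628/6019
APPEND 37: p_4 = 37·72628 + 3813 = 2691049, q_4 = 37·6019 + 316 = 223019 → 2691049/223019
APPEND 45: p_5 = 45·2691049 + 72628 = 121169833, q_5 = 45·223019 + 6019 = 10041874 → 121169833/10041874
APPEND 40: p_6 = 40·121169833 + 2691049 = 4849484369, q_6 = 40·10041874 + 223019 = 401897979 → 4849484369/401897979
APPEND 7: p_7 = 7·4849484369 + 121169833 = 34067560416, q_7 = 7·401897979 + 10041874 = 2823327727 → 34067560416/2823327727
APPEND 44: p_8 = 44·34067560416 + 4849484369 = 1503822142673, q_8 = 44·2823327727 + 401897979 = 124628317967 → 1503822142673/124628317967
APPEND 30: p_9 = 30·1503822142673 + 34067560416 = 45148731840606, q_9 = 30·124628317967 + 2823327727 = 3741672866737 → 45148731840606/3741672866737
APPEND 16: p_10 = 16·45148731840606 + 1503822142673 = 723883531592369, q_10 = 16·3741672866737 + 124628317967 = 59991394185759 → 723883531592369/59991394185759
APPEND 32: p_11 = 32·723883531592369 + 45148731840606 = 23209421742796414, q_11 = 32·59991394185759 + 3741672866737 = 1923466286811025 → 23209421742796414/1923466286811025
APPEND 23: p_12 = 23·23209421742796414 + 723883531592369 = 534540583615909891, q_12 = 23·1923466286811025 + 59991394185759 = 44299715990839334 → 534540583615909891/44299715990839334
APPEND 13: p_13 = 13·534540583615909891 + 23209421742796414 = 6972237008749624997, q_13 = 13·44299715990839334 + 1923466286811025 = 577819774167722367 → 6972237008749624997/577819774167722367
APPEND 8: p_14 = 8·6972237008749624997 + 534540583615909891 = 56312436653612909867, q_14 = 8·577819774167722367 + 44299715990839334 = 4666857909332618270 → 56312436653612909867/4666857909332618270
APPEND 18: p_15 = 18·56312436653612909867 + 6972237008749624997 = 1020596096773782002603, q_15 = 18·4666857909332618270 + 577819774167722367 = 84581262142154851227 → 1020596096773782002603/84581262142154851227
APPEND 41: p_16 = 41·1020596096773782002603 + 56312436653612909867 = 41900752404378675016590, q_16 = 41·84581262142154851227 + 4666857909332618270 = 3472498605737681518577 → 41900752404378675016590/3472498605737681518577
APPEND 34: p_17 = 34·41900752404378675016590 + 1020596096773782002603 = 1425646177845648732566663, q_17 = 34·3472498605737681518577 + 84581262142154851227 = 118149533857223326482845 → 1425646177845648732566663/118149533857223326482845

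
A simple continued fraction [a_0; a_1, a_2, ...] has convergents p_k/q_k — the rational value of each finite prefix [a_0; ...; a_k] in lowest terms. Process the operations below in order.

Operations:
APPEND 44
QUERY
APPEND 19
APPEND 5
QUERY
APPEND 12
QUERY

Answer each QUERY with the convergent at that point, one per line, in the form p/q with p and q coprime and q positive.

44/1
4229/96
51585/1171

APPEND 44: p_0 = 44·1 + 0 = 44, q_0 = 44·0 + 1 = 1 → 44/1
APPEND 19: p_1 = 19·44 + 1 = 837, q_1 = 19·1 + 0 = 19 → 837/19
APPEND 5: p_2 = 5·837 + 44 = 4229, q_2 = 5·19 + 1 = 96 → 4229/96
APPEND 12: p_3 = 12·4229 + 837 = 51585, q_3 = 12·96 + 19 = 1171 → 51585/1171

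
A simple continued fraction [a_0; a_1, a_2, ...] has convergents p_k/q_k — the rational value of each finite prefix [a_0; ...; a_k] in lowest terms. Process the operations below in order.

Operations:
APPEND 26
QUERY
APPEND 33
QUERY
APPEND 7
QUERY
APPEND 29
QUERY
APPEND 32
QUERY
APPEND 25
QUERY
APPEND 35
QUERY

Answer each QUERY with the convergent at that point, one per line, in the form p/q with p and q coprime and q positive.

26/1
859/33
6039/232
175990/6761
5637719/216584
141118965/5421361
4944801494/189964219

APPEND 26: p_0 = 26·1 + 0 = 26, q_0 = 26·0 + 1 = 1 → 26/1
APPEND 33: p_1 = 33·26 + 1 = 859, q_1 = 33·1 + 0 = 33 → 859/33
APPEND 7: p_2 = 7·859 + 26 = 6039, q_2 = 7·33 + 1 = 232 → 6039/232
APPEND 29: p_3 = 29·6039 + 859 = 175990, q_3 = 29·232 + 33 = 6761 → 175990/6761
APPEND 32: p_4 = 32·175990 + 6039 = 5637719, q_4 = 32·6761 + 232 = 216584 → 5637719/216584
APPEND 25: p_5 = 25·5637719 + 175990 = 141118965, q_5 = 25·216584 + 6761 = 5421361 → 141118965/5421361
APPEND 35: p_6 = 35·141118965 + 5637719 = 4944801494, q_6 = 35·5421361 + 216584 = 189964219 → 4944801494/189964219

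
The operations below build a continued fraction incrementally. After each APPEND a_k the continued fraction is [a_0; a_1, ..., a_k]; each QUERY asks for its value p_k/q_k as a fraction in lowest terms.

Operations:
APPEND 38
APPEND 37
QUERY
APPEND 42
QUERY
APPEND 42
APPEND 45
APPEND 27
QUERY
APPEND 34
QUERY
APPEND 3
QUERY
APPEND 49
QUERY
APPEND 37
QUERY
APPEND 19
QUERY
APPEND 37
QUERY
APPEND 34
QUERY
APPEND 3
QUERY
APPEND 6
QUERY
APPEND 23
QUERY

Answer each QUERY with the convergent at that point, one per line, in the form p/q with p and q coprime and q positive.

1407/37
59132/1555
3023296980/79503937
102903979247/2706076028
311735234721/8197732021
15377930480576/404394945057
569295163016033/14970810699130
10831986027785203/284849798228527
401352778191068544/10554413345154629
13656826444524115699/359134903533485913
41371832111763415641/1087959123945612368
261887819115104609545/6886889647207160121
6064791671759169435176/159486421009710295151

APPEND 38: p_0 = 38·1 + 0 = 38, q_0 = 38·0 + 1 = 1 → 38/1
APPEND 37: p_1 = 37·38 + 1 = 1407, q_1 = 37·1 + 0 = 37 → 1407/37
APPEND 42: p_2 = 42·1407 + 38 = 59132, q_2 = 42·37 + 1 = 1555 → 59132/1555
APPEND 42: p_3 = 42·59132 + 1407 = 2484951, q_3 = 42·1555 + 37 = 65347 → 2484951/65347
APPEND 45: p_4 = 45·2484951 + 59132 = 111881927, q_4 = 45·65347 + 1555 = 2942170 → 111881927/2942170
APPEND 27: p_5 = 27·111881927 + 2484951 = 3023296980, q_5 = 27·2942170 + 65347 = 79503937 → 3023296980/79503937
APPEND 34: p_6 = 34·3023296980 + 111881927 = 102903979247, q_6 = 34·79503937 + 2942170 = 2706076028 → 102903979247/2706076028
APPEND 3: p_7 = 3·102903979247 + 3023296980 = 311735234721, q_7 = 3·2706076028 + 79503937 = 8197732021 → 311735234721/8197732021
APPEND 49: p_8 = 49·311735234721 + 102903979247 = 15377930480576, q_8 = 49·8197732021 + 2706076028 = 404394945057 → 15377930480576/404394945057
APPEND 37: p_9 = 37·15377930480576 + 311735234721 = 569295163016033, q_9 = 37·404394945057 + 8197732021 = 14970810699130 → 569295163016033/14970810699130
APPEND 19: p_10 = 19·569295163016033 + 15377930480576 = 10831986027785203, q_10 = 19·14970810699130 + 404394945057 = 284849798228527 → 10831986027785203/284849798228527
APPEND 37: p_11 = 37·10831986027785203 + 569295163016033 = 401352778191068544, q_11 = 37·284849798228527 + 14970810699130 = 10554413345154629 → 401352778191068544/10554413345154629
APPEND 34: p_12 = 34·401352778191068544 + 10831986027785203 = 13656826444524115699, q_12 = 34·10554413345154629 + 284849798228527 = 359134903533485913 → 13656826444524115699/359134903533485913
APPEND 3: p_13 = 3·13656826444524115699 + 401352778191068544 = 41371832111763415641, q_13 = 3·359134903533485913 + 10554413345154629 = 1087959123945612368 → 41371832111763415641/1087959123945612368
APPEND 6: p_14 = 6·41371832111763415641 + 13656826444524115699 = 261887819115104609545, q_14 = 6·1087959123945612368 + 359134903533485913 = 6886889647207160121 → 261887819115104609545/6886889647207160121
APPEND 23: p_15 = 23·261887819115104609545 + 41371832111763415641 = 6064791671759169435176, q_15 = 23·6886889647207160121 + 1087959123945612368 = 159486421009710295151 → 6064791671759169435176/159486421009710295151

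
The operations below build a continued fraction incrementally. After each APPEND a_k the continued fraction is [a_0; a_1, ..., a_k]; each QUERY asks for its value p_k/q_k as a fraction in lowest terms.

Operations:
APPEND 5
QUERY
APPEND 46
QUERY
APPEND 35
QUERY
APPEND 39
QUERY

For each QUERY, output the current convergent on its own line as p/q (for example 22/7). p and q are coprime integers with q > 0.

5/1
231/46
8090/1611
315741/62875

APPEND 5: p_0 = 5·1 + 0 = 5, q_0 = 5·0 + 1 = 1 → 5/1
APPEND 46: p_1 = 46·5 + 1 = 231, q_1 = 46·1 + 0 = 46 → 231/46
APPEND 35: p_2 = 35·231 + 5 = 8090, q_2 = 35·46 + 1 = 1611 → 8090/1611
APPEND 39: p_3 = 39·8090 + 231 = 315741, q_3 = 39·1611 + 46 = 62875 → 315741/62875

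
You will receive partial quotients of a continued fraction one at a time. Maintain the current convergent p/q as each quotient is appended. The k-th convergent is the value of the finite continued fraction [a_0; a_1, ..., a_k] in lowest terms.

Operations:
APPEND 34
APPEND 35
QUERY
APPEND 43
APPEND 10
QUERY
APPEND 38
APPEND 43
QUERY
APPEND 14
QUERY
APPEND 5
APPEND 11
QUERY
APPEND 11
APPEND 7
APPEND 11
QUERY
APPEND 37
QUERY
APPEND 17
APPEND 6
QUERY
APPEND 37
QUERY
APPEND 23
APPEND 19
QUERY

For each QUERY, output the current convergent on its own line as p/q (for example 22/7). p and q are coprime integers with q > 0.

APPEND 34: p_0 = 34·1 + 0 = 34, q_0 = 34·0 + 1 = 1 → 34/1
APPEND 35: p_1 = 35·34 + 1 = 1191, q_1 = 35·1 + 0 = 35 → 1191/35
APPEND 43: p_2 = 43·1191 + 34 = 51247, q_2 = 43·35 + 1 = 1506 → 51247/1506
APPEND 10: p_3 = 10·51247 + 1191 = 513661, q_3 = 10·1506 + 35 = 15095 → 513661/15095
APPEND 38: p_4 = 38·513661 + 51247 = 19570365, q_4 = 38·15095 + 1506 = 575116 → 19570365/575116
APPEND 43: p_5 = 43·19570365 + 513661 = 842039356, q_5 = 43·575116 + 15095 = 24745083 → 842039356/24745083
APPEND 14: p_6 = 14·842039356 + 19570365 = 11808121349, q_6 = 14·24745083 + 575116 = 347006278 → 11808121349/347006278
APPEND 5: p_7 = 5·11808121349 + 842039356 = 59882646101, q_7 = 5·347006278 + 24745083 = 1759776473 → 59882646101/1759776473
APPEND 11: p_8 = 11·59882646101 + 11808121349 = 670517228460, q_8 = 11·1759776473 + 347006278 = 19704547481 → 670517228460/19704547481
APPEND 11: p_9 = 11·670517228460 + 59882646101 = 7435572159161, q_9 = 11·19704547481 + 1759776473 = 218509798764 → 7435572159161/218509798764
APPEND 7: p_10 = 7·7435572159161 + 670517228460 = 52719522342587, q_10 = 7·218509798764 + 19704547481 = 1549273138829 → 52719522342587/1549273138829
APPEND 11: p_11 = 11·52719522342587 + 7435572159161 = 587350317927618, q_11 = 11·1549273138829 + 218509798764 = 17260514325883 → 587350317927618/17260514325883
APPEND 37: p_12 = 37·587350317927618 + 52719522342587 = 21784681285664453, q_12 = 37·17260514325883 + 1549273138829 = 640188303196500 → 21784681285664453/640188303196500
APPEND 17: p_13 = 17·21784681285664453 + 587350317927618 = 370926932174223319, q_13 = 17·640188303196500 + 17260514325883 = 10900461668666383 → 370926932174223319/10900461668666383
APPEND 6: p_14 = 6·370926932174223319 + 21784681285664453 = 2247346274331004367, q_14 = 6·10900461668666383 + 640188303196500 = 66042958315194798 → 2247346274331004367/66042958315194798
APPEND 37: p_15 = 37·2247346274331004367 + 370926932174223319 = 83522739082421384898, q_15 = 37·66042958315194798 + 10900461668666383 = 2454489919330873909 → 83522739082421384898/2454489919330873909
APPEND 23: p_16 = 23·83522739082421384898 + 2247346274331004367 = 1923270345170022857021, q_16 = 23·2454489919330873909 + 66042958315194798 = 56519311102925294705 → 1923270345170022857021/56519311102925294705
APPEND 19: p_17 = 19·1923270345170022857021 + 83522739082421384898 = 36625659297312855668297, q_17 = 19·56519311102925294705 + 2454489919330873909 = 1076321400874911473304 → 36625659297312855668297/1076321400874911473304

1191/35
513661/15095
842039356/24745083
11808121349/347006278
670517228460/19704547481
587350317927618/17260514325883
21784681285664453/640188303196500
2247346274331004367/66042958315194798
83522739082421384898/2454489919330873909
36625659297312855668297/1076321400874911473304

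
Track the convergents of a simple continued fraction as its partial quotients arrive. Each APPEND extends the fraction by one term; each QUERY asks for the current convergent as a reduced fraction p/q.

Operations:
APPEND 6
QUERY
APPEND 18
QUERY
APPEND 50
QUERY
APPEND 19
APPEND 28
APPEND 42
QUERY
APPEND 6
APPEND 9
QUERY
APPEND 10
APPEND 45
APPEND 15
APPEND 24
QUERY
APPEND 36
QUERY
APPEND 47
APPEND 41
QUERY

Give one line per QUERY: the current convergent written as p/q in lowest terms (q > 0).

APPEND 6: p_0 = 6·1 + 0 = 6, q_0 = 6·0 + 1 = 1 → 6/1
APPEND 18: p_1 = 18·6 + 1 = 109, q_1 = 18·1 + 0 = 18 → 109/18
APPEND 50: p_2 = 50·109 + 6 = 5456, q_2 = 50·18 + 1 = 901 → 5456/901
APPEND 19: p_3 = 19·5456 + 109 = 103773, q_3 = 19·901 + 18 = 17137 → 103773/17137
APPEND 28: p_4 = 28·103773 + 5456 = 2911100, q_4 = 28·17137 + 901 = 480737 → 2911100/480737
APPEND 42: p_5 = 42·2911100 + 103773 = 122369973, q_5 = 42·480737 + 17137 = 20208091 → 122369973/20208091
APPEND 6: p_6 = 6·122369973 + 2911100 = 737130938, q_6 = 6·20208091 + 480737 = 121729283 → 737130938/121729283
APPEND 9: p_7 = 9·737130938 + 122369973 = 6756548415, q_7 = 9·121729283 + 20208091 = 1115771638 → 6756548415/1115771638
APPEND 10: p_8 = 10·6756548415 + 737130938 = 68302615088, q_8 = 10·1115771638 + 121729283 = 11279445663 → 68302615088/11279445663
APPEND 45: p_9 = 45·68302615088 + 6756548415 = 3080374227375, q_9 = 45·11279445663 + 1115771638 = 508690826473 → 3080374227375/508690826473
APPEND 15: p_10 = 15·3080374227375 + 68302615088 = 46273916025713, q_10 = 15·508690826473 + 11279445663 = 7641641842758 → 46273916025713/7641641842758
APPEND 24: p_11 = 24·46273916025713 + 3080374227375 = 1113654358844487, q_11 = 24·7641641842758 + 508690826473 = 183908095052665 → 1113654358844487/183908095052665
APPEND 36: p_12 = 36·1113654358844487 + 46273916025713 = 40137830834427245, q_12 = 36·183908095052665 + 7641641842758 = 6628333063738698 → 40137830834427245/6628333063738698
APPEND 47: p_13 = 47·40137830834427245 + 1113654358844487 = 1887591703576925002, q_13 = 47·6628333063738698 + 183908095052665 = 311715562090771471 → 1887591703576925002/311715562090771471
APPEND 41: p_14 = 41·1887591703576925002 + 40137830834427245 = 77431397677488352327, q_14 = 41·311715562090771471 + 6628333063738698 = 12786966378785369009 → 77431397677488352327/12786966378785369009

6/1
109/18
5456/901
122369973/20208091
6756548415/1115771638
1113654358844487/183908095052665
40137830834427245/6628333063738698
77431397677488352327/12786966378785369009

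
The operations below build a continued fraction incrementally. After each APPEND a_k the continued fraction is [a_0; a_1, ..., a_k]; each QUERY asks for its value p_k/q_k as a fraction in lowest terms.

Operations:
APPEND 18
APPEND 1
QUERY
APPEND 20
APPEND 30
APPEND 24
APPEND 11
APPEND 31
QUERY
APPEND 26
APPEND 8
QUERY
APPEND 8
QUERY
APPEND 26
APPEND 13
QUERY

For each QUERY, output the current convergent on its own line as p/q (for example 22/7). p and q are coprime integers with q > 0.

19/1
98666317/5205991
20646648357/1089391687
167741684611/8850656708
57132837511770/3014534715943

APPEND 18: p_0 = 18·1 + 0 = 18, q_0 = 18·0 + 1 = 1 → 18/1
APPEND 1: p_1 = 1·18 + 1 = 19, q_1 = 1·1 + 0 = 1 → 19/1
APPEND 20: p_2 = 20·19 + 18 = 398, q_2 = 20·1 + 1 = 21 → 398/21
APPEND 30: p_3 = 30·398 + 19 = 11959, q_3 = 30·21 + 1 = 631 → 11959/631
APPEND 24: p_4 = 24·11959 + 398 = 287414, q_4 = 24·631 + 21 = 15165 → 287414/15165
APPEND 11: p_5 = 11·287414 + 11959 = 3173513, q_5 = 11·15165 + 631 = 167446 → 3173513/167446
APPEND 31: p_6 = 31·3173513 + 287414 = 98666317, q_6 = 31·167446 + 15165 = 5205991 → 98666317/5205991
APPEND 26: p_7 = 26·98666317 + 3173513 = 2568497755, q_7 = 26·5205991 + 167446 = 135523212 → 2568497755/135523212
APPEND 8: p_8 = 8·2568497755 + 98666317 = 20646648357, q_8 = 8·135523212 + 5205991 = 1089391687 → 20646648357/1089391687
APPEND 8: p_9 = 8·20646648357 + 2568497755 = 167741684611, q_9 = 8·1089391687 + 135523212 = 8850656708 → 167741684611/8850656708
APPEND 26: p_10 = 26·167741684611 + 20646648357 = 4381930448243, q_10 = 26·8850656708 + 1089391687 = 231206466095 → 4381930448243/231206466095
APPEND 13: p_11 = 13·4381930448243 + 167741684611 = 57132837511770, q_11 = 13·231206466095 + 8850656708 = 3014534715943 → 57132837511770/3014534715943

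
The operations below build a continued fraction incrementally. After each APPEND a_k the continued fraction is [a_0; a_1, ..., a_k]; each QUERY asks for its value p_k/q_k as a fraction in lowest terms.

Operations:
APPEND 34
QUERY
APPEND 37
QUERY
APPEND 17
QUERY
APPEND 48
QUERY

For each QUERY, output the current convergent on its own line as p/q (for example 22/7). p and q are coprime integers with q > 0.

34/1
1259/37
21437/630
1030235/30277

APPEND 34: p_0 = 34·1 + 0 = 34, q_0 = 34·0 + 1 = 1 → 34/1
APPEND 37: p_1 = 37·34 + 1 = 1259, q_1 = 37·1 + 0 = 37 → 1259/37
APPEND 17: p_2 = 17·1259 + 34 = 21437, q_2 = 17·37 + 1 = 630 → 21437/630
APPEND 48: p_3 = 48·21437 + 1259 = 1030235, q_3 = 48·630 + 37 = 30277 → 1030235/30277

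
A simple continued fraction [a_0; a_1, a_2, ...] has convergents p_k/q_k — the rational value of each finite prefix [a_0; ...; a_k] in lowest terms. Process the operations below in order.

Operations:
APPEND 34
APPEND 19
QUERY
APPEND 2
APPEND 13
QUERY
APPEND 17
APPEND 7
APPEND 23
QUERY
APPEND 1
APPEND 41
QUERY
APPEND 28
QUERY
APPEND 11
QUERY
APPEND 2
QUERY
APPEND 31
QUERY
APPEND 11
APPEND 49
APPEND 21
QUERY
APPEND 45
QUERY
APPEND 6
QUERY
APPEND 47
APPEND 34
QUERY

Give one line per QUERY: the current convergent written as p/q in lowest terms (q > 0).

647/19
17911/526
49953983/1467020
2186570542/64213953
61276087775/1799521097
676223536067/19858946020
1413723159909/41517413137
44501641493246/1306898753267
506594267444541616/14877370683864827
22820842193845561101/670189440453925108
137431647430517908222/4036014013407415475
220529112875988884324412/6476372848413890798197

APPEND 34: p_0 = 34·1 + 0 = 34, q_0 = 34·0 + 1 = 1 → 34/1
APPEND 19: p_1 = 19·34 + 1 = 647, q_1 = 19·1 + 0 = 19 → 647/19
APPEND 2: p_2 = 2·647 + 34 = 1328, q_2 = 2·19 + 1 = 39 → 1328/39
APPEND 13: p_3 = 13·1328 + 647 = 17911, q_3 = 13·39 + 19 = 526 → 17911/526
APPEND 17: p_4 = 17·17911 + 1328 = 305815, q_4 = 17·526 + 39 = 8981 → 305815/8981
APPEND 7: p_5 = 7·305815 + 17911 = 2158616, q_5 = 7·8981 + 526 = 63393 → 2158616/63393
APPEND 23: p_6 = 23·2158616 + 305815 = 49953983, q_6 = 23·63393 + 8981 = 1467020 → 49953983/1467020
APPEND 1: p_7 = 1·49953983 + 2158616 = 52112599, q_7 = 1·1467020 + 63393 = 1530413 → 52112599/1530413
APPEND 41: p_8 = 41·52112599 + 49953983 = 2186570542, q_8 = 41·1530413 + 1467020 = 64213953 → 2186570542/64213953
APPEND 28: p_9 = 28·2186570542 + 52112599 = 61276087775, q_9 = 28·64213953 + 1530413 = 1799521097 → 61276087775/1799521097
APPEND 11: p_10 = 11·61276087775 + 2186570542 = 676223536067, q_10 = 11·1799521097 + 64213953 = 19858946020 → 676223536067/19858946020
APPEND 2: p_11 = 2·676223536067 + 61276087775 = 1413723159909, q_11 = 2·19858946020 + 1799521097 = 41517413137 → 1413723159909/41517413137
APPEND 31: p_12 = 31·1413723159909 + 676223536067 = 44501641493246, q_12 = 31·41517413137 + 19858946020 = 1306898753267 → 44501641493246/1306898753267
APPEND 11: p_13 = 11·44501641493246 + 1413723159909 = 490931779585615, q_13 = 11·1306898753267 + 41517413137 = 14417403699074 → 490931779585615/14417403699074
APPEND 49: p_14 = 49·490931779585615 + 44501641493246 = 24100158841188381, q_14 = 49·14417403699074 + 1306898753267 = 707759680007893 → 24100158841188381/707759680007893
APPEND 21: p_15 = 21·24100158841188381 + 490931779585615 = 506594267444541616, q_15 = 21·707759680007893 + 14417403699074 = 14877370683864827 → 506594267444541616/14877370683864827
APPEND 45: p_16 = 45·506594267444541616 + 24100158841188381 = 22820842193845561101, q_16 = 45·14877370683864827 + 707759680007893 = 670189440453925108 → 22820842193845561101/670189440453925108
APPEND 6: p_17 = 6·22820842193845561101 + 506594267444541616 = 137431647430517908222, q_17 = 6·670189440453925108 + 14877370683864827 = 4036014013407415475 → 137431647430517908222/4036014013407415475
APPEND 47: p_18 = 47·137431647430517908222 + 22820842193845561101 = 6482108271428187247535, q_18 = 47·4036014013407415475 + 670189440453925108 = 190362848070602452433 → 6482108271428187247535/190362848070602452433
APPEND 34: p_19 = 34·6482108271428187247535 + 137431647430517908222 = 220529112875988884324412, q_19 = 34·190362848070602452433 + 4036014013407415475 = 6476372848413890798197 → 220529112875988884324412/6476372848413890798197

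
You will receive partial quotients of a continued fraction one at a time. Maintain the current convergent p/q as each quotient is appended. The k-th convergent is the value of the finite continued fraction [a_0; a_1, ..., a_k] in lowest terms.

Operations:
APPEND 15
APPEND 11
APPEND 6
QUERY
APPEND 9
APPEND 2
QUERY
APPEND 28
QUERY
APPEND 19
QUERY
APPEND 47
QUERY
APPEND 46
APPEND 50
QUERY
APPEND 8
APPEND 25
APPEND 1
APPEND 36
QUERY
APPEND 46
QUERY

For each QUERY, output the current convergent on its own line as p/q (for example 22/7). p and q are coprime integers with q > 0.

1011/67
19541/1295
556413/36874
10591388/701901
498351649/33026221
1147236713749/76028429571
8884443925030587/588780250088362
408924789328528835/27099820963454733

APPEND 15: p_0 = 15·1 + 0 = 15, q_0 = 15·0 + 1 = 1 → 15/1
APPEND 11: p_1 = 11·15 + 1 = 166, q_1 = 11·1 + 0 = 11 → 166/11
APPEND 6: p_2 = 6·166 + 15 = 1011, q_2 = 6·11 + 1 = 67 → 1011/67
APPEND 9: p_3 = 9·1011 + 166 = 9265, q_3 = 9·67 + 11 = 614 → 9265/614
APPEND 2: p_4 = 2·9265 + 1011 = 19541, q_4 = 2·614 + 67 = 1295 → 19541/1295
APPEND 28: p_5 = 28·19541 + 9265 = 556413, q_5 = 28·1295 + 614 = 36874 → 556413/36874
APPEND 19: p_6 = 19·556413 + 19541 = 10591388, q_6 = 19·36874 + 1295 = 701901 → 10591388/701901
APPEND 47: p_7 = 47·10591388 + 556413 = 498351649, q_7 = 47·701901 + 36874 = 33026221 → 498351649/33026221
APPEND 46: p_8 = 46·498351649 + 10591388 = 22934767242, q_8 = 46·33026221 + 701901 = 1519908067 → 22934767242/1519908067
APPEND 50: p_9 = 50·22934767242 + 498351649 = 1147236713749, q_9 = 50·1519908067 + 33026221 = 76028429571 → 1147236713749/76028429571
APPEND 8: p_10 = 8·1147236713749 + 22934767242 = 9200828477234, q_10 = 8·76028429571 + 1519908067 = 609747344635 → 9200828477234/609747344635
APPEND 25: p_11 = 25·9200828477234 + 1147236713749 = 231167948644599, q_11 = 25·609747344635 + 76028429571 = 15319712045446 → 231167948644599/15319712045446
APPEND 1: p_12 = 1·231167948644599 + 9200828477234 = 240368777121833, q_12 = 1·15319712045446 + 609747344635 = 15929459390081 → 240368777121833/15929459390081
APPEND 36: p_13 = 36·240368777121833 + 231167948644599 = 8884443925030587, q_13 = 36·15929459390081 + 15319712045446 = 588780250088362 → 8884443925030587/588780250088362
APPEND 46: p_14 = 46·8884443925030587 + 240368777121833 = 408924789328528835, q_14 = 46·588780250088362 + 15929459390081 = 27099820963454733 → 408924789328528835/27099820963454733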